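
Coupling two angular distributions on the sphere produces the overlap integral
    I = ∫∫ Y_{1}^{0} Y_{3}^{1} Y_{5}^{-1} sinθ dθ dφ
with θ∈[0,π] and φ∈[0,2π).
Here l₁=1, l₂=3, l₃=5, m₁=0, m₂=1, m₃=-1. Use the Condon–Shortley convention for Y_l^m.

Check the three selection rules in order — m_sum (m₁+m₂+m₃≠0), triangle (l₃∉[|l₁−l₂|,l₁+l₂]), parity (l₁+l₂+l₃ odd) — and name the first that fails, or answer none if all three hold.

triangle

Σmᵢ = 0  ✓
l₃∈[|l₁−l₂|,l₁+l₂]=[2,4], have l₃=5  ✗
Σlᵢ = 9 ⇒ odd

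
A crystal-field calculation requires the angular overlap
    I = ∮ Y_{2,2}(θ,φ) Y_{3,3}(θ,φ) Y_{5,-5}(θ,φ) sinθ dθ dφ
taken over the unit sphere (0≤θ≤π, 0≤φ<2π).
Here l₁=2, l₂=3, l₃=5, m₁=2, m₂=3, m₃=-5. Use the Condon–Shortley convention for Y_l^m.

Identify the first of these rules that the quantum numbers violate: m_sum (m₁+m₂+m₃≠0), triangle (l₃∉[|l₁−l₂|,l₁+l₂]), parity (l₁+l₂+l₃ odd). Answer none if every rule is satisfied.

none

Σmᵢ = 0  ✓
l₃∈[|l₁−l₂|,l₁+l₂]=[1,5], have l₃=5  ✓
Σlᵢ = 10 ⇒ even  ✓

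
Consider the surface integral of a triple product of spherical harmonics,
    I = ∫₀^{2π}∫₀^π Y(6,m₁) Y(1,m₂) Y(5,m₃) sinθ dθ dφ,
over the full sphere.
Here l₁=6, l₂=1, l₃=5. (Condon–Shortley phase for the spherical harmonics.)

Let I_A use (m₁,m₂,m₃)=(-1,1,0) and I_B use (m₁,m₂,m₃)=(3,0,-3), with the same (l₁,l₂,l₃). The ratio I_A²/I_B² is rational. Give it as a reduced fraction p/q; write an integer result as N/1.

Shared (l₁,l₂,l₃)=(6,1,5): N and (l;000)² cancel in I_A²/I_B².
A: Δ = 2!·10!·0!/13! = 1/858; Racah Σ t=2..2: t=2:+1/28800 = 1/28800; ⇒ 3j(6 1 5; -1 1 0)² = 7/286, sgn -1
B: Δ = 2!·10!·0!/13! = 1/858; Racah Σ t=1..1: t=1:−1/80640 = -1/80640; ⇒ 3j(6 1 5; 3 0 -3)² = 9/286, sgn -1
I_A²/I_B² = (7/286)/(9/286) = 7/9

7/9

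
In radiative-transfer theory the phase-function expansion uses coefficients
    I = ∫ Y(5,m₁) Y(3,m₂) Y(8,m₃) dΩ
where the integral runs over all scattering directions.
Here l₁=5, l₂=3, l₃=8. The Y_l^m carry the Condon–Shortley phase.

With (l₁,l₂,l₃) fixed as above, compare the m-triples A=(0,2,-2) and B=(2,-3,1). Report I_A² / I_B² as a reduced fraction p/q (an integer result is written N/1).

18/1

Same 5,3,8: normalisation and zero-m 3j drop out of the ratio.
A: Δ: 0! 10! 6! / 17! → 1/136136; sum: t=0:+1/1728000 = 1/1728000; 3j²(5 3 8; 0 2 -2) = Δ·Π!·Σ² = 27/2431  (sign +1)
B: Δ: 0! 10! 6! / 17! → 1/136136; sum: t=0:+1/21772800 = 1/21772800; 3j²(5 3 8; 2 -3 1) = Δ·Π!·Σ² = 3/4862  (sign -1)
I_A²/I_B² = (27/2431)/(3/4862) = 18/1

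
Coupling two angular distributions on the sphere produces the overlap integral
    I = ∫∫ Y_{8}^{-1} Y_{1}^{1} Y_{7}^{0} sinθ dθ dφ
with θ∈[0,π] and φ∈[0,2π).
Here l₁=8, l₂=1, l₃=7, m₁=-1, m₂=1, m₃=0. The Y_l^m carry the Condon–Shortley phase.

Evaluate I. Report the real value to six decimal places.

m-sum 0 ✓  L=16 even ✓  7≤7≤9 ✓
Π(2lᵢ+1) = 17×3×15 = 765
triangle coeff Δ(8,1,7) = 1/2040
Σ_t [1,1]: t=1:−1/25401600 = -1/25401600
(3j)²=8/255 [(8 1 7; 0 0 0)], sign=+1
Σ_t [2,2]: t=2:+1/50803200 = 1/50803200
(3j)²=3/170 [(8 1 7; -1 1 0)], sign=-1
⇒ 4πI² = 36/85
I = (-1)√(36/85/(4π)) = -0.18358486

-0.183585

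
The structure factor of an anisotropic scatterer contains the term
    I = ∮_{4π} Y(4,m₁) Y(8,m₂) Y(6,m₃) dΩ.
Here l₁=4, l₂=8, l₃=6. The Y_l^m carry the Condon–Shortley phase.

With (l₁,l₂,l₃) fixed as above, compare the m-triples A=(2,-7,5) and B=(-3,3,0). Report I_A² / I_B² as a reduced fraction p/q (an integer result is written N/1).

Shared (l₁,l₂,l₃)=(4,8,6): N and (l;000)² cancel in I_A²/I_B².
A: Δ = 6!·2!·10!/19! = 1/23279256; Racah Σ t=0..1: t=0:+1/522547200 t=1:−1/435456000 = -1/2612736000; ⇒ 3j(4 8 6; 2 -7 5)² = 11/23256, sgn +1
B: Δ = 6!·2!·10!/19! = 1/23279256; Racah Σ t=5..6: t=5:−1/4147200 t=6:+1/10368000 = -1/6912000; ⇒ 3j(4 8 6; -3 3 0)² = 189/16796, sgn -1
I_A²/I_B² = (11/23256)/(189/16796) = 143/3402

143/3402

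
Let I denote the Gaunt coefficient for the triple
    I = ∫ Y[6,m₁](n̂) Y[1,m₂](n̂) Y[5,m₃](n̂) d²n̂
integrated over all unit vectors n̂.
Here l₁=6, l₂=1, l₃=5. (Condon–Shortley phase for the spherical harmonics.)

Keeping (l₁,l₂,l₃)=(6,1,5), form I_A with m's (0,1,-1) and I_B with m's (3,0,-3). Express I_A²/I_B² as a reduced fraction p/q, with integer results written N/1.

5/9

Same 6,1,5: normalisation and zero-m 3j drop out of the ratio.
A: Δ: 2! 10! 0! / 13! → 1/858; sum: t=2:+1/34560 = 1/34560; 3j²(6 1 5; 0 1 -1) = Δ·Π!·Σ² = 5/286  (sign +1)
B: Δ: 2! 10! 0! / 13! → 1/858; sum: t=1:−1/80640 = -1/80640; 3j²(6 1 5; 3 0 -3) = Δ·Π!·Σ² = 9/286  (sign -1)
I_A²/I_B² = (5/286)/(9/286) = 5/9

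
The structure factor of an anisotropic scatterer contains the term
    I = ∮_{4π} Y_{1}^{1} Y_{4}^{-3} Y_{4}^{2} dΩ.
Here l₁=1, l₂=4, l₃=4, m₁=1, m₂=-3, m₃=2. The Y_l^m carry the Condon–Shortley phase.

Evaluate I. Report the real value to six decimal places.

Σlᵢ=9 odd — θ-integrand is odd under cosθ→−cosθ; I=0

0.000000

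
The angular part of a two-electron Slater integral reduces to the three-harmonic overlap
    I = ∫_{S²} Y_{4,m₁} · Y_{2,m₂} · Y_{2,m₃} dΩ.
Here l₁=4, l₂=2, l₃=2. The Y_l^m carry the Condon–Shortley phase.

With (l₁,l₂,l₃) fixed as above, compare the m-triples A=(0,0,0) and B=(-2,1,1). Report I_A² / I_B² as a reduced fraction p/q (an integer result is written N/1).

9/10

Shared (l₁,l₂,l₃)=(4,2,2): N and (l;000)² cancel in I_A²/I_B².
A: Δ = 4!·4!·0!/9! = 1/630; Racah Σ t=2..2: t=2:+1/16 = 1/16; ⇒ 3j(4 2 2; 0 0 0)² = 2/35, sgn +1
B: Δ = 4!·4!·0!/9! = 1/630; Racah Σ t=3..3: t=3:−1/36 = -1/36; ⇒ 3j(4 2 2; -2 1 1)² = 4/63, sgn +1
I_A²/I_B² = (2/35)/(4/63) = 9/10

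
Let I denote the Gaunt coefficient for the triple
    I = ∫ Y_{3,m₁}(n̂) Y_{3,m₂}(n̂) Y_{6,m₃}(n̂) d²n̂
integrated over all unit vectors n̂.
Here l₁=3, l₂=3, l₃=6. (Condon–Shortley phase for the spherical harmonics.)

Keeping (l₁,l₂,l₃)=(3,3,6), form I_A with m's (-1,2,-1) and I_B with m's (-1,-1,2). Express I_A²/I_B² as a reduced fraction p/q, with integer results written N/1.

Same 3,3,6: normalisation and zero-m 3j drop out of the ratio.
A: Δ: 0! 6! 6! / 13! → 1/12012; sum: t=0:+1/5760 = 1/5760; 3j²(3 3 6; -1 2 -1) = Δ·Π!·Σ² = 5/572  (sign -1)
B: Δ: 0! 6! 6! / 13! → 1/12012; sum: t=0:+1/2304 = 1/2304; 3j²(3 3 6; -1 -1 2) = Δ·Π!·Σ² = 5/143  (sign +1)
I_A²/I_B² = (5/572)/(5/143) = 1/4

1/4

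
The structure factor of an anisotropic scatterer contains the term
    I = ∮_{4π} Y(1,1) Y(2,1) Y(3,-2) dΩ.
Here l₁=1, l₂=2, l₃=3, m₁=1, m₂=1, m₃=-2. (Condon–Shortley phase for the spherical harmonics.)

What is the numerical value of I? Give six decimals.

Rules hold: Σm=0, L=6 even, 1≤3≤3.
N = 3·5·7 = 105
Δ = 0!·2!·4!/7! = 1/105
Racah Σ t=0..0: t=0:+1/4 = 1/4
⇒ 3j(1 2 3; 0 0 0)² = 3/35, sgn -1
Racah Σ t=0..0: t=0:+1/12 = 1/12
⇒ 3j(1 2 3; 1 1 -2)² = 2/21, sgn -1
4πI² = N·(3j₀)²·(3jₘ)² = 6/7
I = +1·√(0.857143/4π) = 0.26116903

0.261169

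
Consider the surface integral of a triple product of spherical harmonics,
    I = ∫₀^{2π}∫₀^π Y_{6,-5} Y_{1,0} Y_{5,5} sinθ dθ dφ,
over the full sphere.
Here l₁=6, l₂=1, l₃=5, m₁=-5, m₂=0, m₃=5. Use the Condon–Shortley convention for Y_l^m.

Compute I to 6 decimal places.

Checks pass: Σm=0; 12 even; l₃=5∈[5,7].
(2·6+1)(2·1+1)(2·5+1) = 429
Δ: 2! 10! 0! / 13! → 1/858
sum: t=1:−1/14400 = -1/14400
3j²(6 1 5; 0 0 0) = Δ·Π!·Σ² = 6/143  (sign +1)
sum: t=1:−1/3628800 = -1/3628800
3j²(6 1 5; -5 0 5) = Δ·Π!·Σ² = 1/78  (sign -1)
combine: 4πI² = 429·6/143·1/78 = 3/13
take √, sign -1: I = -0.13551395

-0.135514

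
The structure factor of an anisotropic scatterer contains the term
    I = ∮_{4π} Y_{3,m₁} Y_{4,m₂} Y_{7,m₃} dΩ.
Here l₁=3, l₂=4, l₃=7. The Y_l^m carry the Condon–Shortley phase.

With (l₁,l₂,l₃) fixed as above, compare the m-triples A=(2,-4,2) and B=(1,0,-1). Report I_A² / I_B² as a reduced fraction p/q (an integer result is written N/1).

Same 3,4,7: normalisation and zero-m 3j drop out of the ratio.
A: Δ: 0! 6! 8! / 15! → 1/45045; sum: t=0:+1/4838400 = 1/4838400; 3j²(3 4 7; 2 -4 2) = Δ·Π!·Σ² = 1/5005  (sign -1)
B: Δ: 0! 6! 8! / 15! → 1/45045; sum: t=0:+1/27648 = 1/27648; 3j²(3 4 7; 1 0 -1) = Δ·Π!·Σ² = 10/429  (sign +1)
I_A²/I_B² = (1/5005)/(10/429) = 3/350

3/350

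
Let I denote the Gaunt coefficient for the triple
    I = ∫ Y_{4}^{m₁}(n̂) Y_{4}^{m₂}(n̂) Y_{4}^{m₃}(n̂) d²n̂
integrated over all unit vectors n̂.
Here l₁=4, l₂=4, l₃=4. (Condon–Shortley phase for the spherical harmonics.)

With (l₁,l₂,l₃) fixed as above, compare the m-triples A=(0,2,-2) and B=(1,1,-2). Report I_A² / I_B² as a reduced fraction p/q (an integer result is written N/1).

Shared (l₁,l₂,l₃)=(4,4,4): N and (l;000)² cancel in I_A²/I_B².
A: Δ = 4!·4!·4!/13! = 1/450450; Racah Σ t=2..4: t=2:+1/384 t=3:−1/216 t=4:+1/2304 = -11/6912; ⇒ 3j(4 4 4; 0 2 -2)² = 11/1638, sgn -1
B: Δ = 4!·4!·4!/13! = 1/450450; Racah Σ t=1..3: t=1:−1/576 t=2:+1/144 t=3:−1/576 = 1/288; ⇒ 3j(4 4 4; 1 1 -2)² = 20/1001, sgn +1
I_A²/I_B² = (11/1638)/(20/1001) = 121/360

121/360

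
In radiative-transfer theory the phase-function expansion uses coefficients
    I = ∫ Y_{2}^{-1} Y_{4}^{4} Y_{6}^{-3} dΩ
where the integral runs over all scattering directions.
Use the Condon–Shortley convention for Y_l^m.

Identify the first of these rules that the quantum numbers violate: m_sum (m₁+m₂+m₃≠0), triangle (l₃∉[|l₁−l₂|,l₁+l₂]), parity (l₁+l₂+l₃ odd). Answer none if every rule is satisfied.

none

azimuthal sum: -1 + 4 − 3 = 0  ✓
2 ≤ 6 ≤ 6 (triangle on l)  ✓
L = 2 + 4 + 6 = 12 (even)  ✓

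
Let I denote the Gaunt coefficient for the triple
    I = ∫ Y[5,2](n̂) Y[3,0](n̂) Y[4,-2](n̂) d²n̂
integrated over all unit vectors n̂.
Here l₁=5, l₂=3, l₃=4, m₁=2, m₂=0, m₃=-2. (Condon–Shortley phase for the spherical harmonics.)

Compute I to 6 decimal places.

m-sum 0 ✓  L=12 even ✓  2≤4≤8 ✓
Π(2lᵢ+1) = 11×7×9 = 693
triangle coeff Δ(5,3,4) = 1/180180
Σ_t [1,3]: t=1:−1/576 t=2:+1/144 t=3:−1/576 = 1/288
(3j)²=20/1001 [(5 3 4; 0 0 0)], sign=+1
Σ_t [1,3]: t=1:−1/576 t=2:+1/480 t=3:−1/8640 = 1/4320
(3j)²=1/2145 [(5 3 4; 2 0 -2)], sign=+1
⇒ 4πI² = 12/1859
I = (+1)√(12/1859/(4π)) = 0.02266449

0.022664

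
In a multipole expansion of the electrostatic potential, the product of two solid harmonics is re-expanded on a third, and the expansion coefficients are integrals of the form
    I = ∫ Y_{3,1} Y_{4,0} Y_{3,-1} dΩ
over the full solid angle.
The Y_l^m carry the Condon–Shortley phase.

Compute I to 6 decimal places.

-0.025645

m-sum 0 ✓  L=10 even ✓  1≤3≤7 ✓
Π(2lᵢ+1) = 7×9×7 = 441
triangle coeff Δ(3,4,3) = 1/34650
Σ_t [1,3]: t=1:−1/72 t=2:+1/16 t=3:−1/72 = 5/144
(3j)²=2/77 [(3 4 3; 0 0 0)], sign=-1
Σ_t [0,2]: t=0:+1/1152 t=1:−1/36 t=2:+1/32 = 5/1152
(3j)²=1/1386 [(3 4 3; 1 0 -1)], sign=+1
⇒ 4πI² = 1/121
I = (-1)√(1/121/(4π)) = -0.02564498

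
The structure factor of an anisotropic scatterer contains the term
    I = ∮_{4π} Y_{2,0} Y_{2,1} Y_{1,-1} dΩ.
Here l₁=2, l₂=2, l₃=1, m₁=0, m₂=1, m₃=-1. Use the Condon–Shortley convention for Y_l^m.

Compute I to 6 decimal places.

Σlᵢ=5 odd — θ-integrand is odd under cosθ→−cosθ; I=0

0.000000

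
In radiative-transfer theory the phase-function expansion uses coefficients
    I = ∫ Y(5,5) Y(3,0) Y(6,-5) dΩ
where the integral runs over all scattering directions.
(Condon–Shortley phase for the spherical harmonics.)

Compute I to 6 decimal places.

0.207001

Checks pass: Σm=0; 14 even; l₃=6∈[2,8].
(2·5+1)(2·3+1)(2·6+1) = 1001
Δ: 2! 8! 4! / 15! → 1/675675
sum: t=0:+1/8640 t=1:−1/2304 t=2:+1/8640 = -7/34560
3j²(5 3 6; 0 0 0) = Δ·Π!·Σ² = 7/429  (sign -1)
sum: t=0:+1/483840 = 1/483840
3j²(5 3 6; 5 0 -5) = Δ·Π!·Σ² = 3/91  (sign -1)
combine: 4πI² = 1001·7/429·3/91 = 7/13
take √, sign +1: I = 0.20700098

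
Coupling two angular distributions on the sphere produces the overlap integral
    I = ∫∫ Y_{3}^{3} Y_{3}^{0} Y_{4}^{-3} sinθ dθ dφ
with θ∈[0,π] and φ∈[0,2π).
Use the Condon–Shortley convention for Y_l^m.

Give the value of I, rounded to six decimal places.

0.203551

Rules hold: Σm=0, L=10 even, 0≤4≤6.
N = 7·7·9 = 441
Δ = 2!·4!·4!/11! = 1/34650
Racah Σ t=0..2: t=0:+1/72 t=1:−1/16 t=2:+1/72 = -5/144
⇒ 3j(3 3 4; 0 0 0)² = 2/77, sgn -1
Racah Σ t=0..0: t=0:+1/288 = 1/288
⇒ 3j(3 3 4; 3 0 -3)² = 1/22, sgn -1
4πI² = N·(3j₀)²·(3jₘ)² = 63/121
I = +1·√(0.520661/4π) = 0.20355073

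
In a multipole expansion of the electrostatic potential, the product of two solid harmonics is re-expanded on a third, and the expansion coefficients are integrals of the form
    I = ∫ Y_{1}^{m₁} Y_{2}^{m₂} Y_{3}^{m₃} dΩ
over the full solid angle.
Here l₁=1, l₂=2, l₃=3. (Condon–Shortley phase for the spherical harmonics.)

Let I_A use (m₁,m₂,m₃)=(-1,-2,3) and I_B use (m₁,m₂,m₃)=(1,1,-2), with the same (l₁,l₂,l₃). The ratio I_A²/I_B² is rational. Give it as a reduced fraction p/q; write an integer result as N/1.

3/2

Shared (l₁,l₂,l₃)=(1,2,3): N and (l;000)² cancel in I_A²/I_B².
A: Δ = 0!·2!·4!/7! = 1/105; Racah Σ t=0..0: t=0:+1/48 = 1/48; ⇒ 3j(1 2 3; -1 -2 3)² = 1/7, sgn +1
B: Δ = 0!·2!·4!/7! = 1/105; Racah Σ t=0..0: t=0:+1/12 = 1/12; ⇒ 3j(1 2 3; 1 1 -2)² = 2/21, sgn -1
I_A²/I_B² = (1/7)/(2/21) = 3/2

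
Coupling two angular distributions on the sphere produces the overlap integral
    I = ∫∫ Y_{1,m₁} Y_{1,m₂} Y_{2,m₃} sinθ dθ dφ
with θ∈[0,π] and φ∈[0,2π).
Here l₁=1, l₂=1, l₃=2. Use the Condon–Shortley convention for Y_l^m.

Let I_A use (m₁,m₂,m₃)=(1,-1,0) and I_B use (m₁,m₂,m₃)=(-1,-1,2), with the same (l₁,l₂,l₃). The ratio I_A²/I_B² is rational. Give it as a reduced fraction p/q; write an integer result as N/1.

Same 1,1,2: normalisation and zero-m 3j drop out of the ratio.
A: Δ: 0! 2! 2! / 5! → 1/30; sum: t=0:+1/4 = 1/4; 3j²(1 1 2; 1 -1 0) = Δ·Π!·Σ² = 1/30  (sign +1)
B: Δ: 0! 2! 2! / 5! → 1/30; sum: t=0:+1/4 = 1/4; 3j²(1 1 2; -1 -1 2) = Δ·Π!·Σ² = 1/5  (sign +1)
I_A²/I_B² = (1/30)/(1/5) = 1/6

1/6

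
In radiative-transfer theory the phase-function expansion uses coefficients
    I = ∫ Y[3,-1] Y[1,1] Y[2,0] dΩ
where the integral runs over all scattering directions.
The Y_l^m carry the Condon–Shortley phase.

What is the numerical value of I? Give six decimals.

Checks pass: Σm=0; 6 even; l₃=2∈[2,4].
(2·3+1)(2·1+1)(2·2+1) = 105
Δ: 2! 4! 0! / 7! → 1/105
sum: t=1:−1/4 = -1/4
3j²(3 1 2; 0 0 0) = Δ·Π!·Σ² = 3/35  (sign -1)
sum: t=2:+1/8 = 1/8
3j²(3 1 2; -1 1 0) = Δ·Π!·Σ² = 2/35  (sign +1)
combine: 4πI² = 105·3/35·2/35 = 18/35
take √, sign -1: I = -0.20230066

-0.202301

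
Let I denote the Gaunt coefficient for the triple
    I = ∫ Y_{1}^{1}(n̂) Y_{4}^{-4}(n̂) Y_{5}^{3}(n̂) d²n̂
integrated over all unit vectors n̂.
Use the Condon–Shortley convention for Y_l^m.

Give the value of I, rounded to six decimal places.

-0.049106

m-sum 0 ✓  L=10 even ✓  3≤5≤5 ✓
Π(2lᵢ+1) = 3×9×11 = 297
triangle coeff Δ(1,4,5) = 1/495
Σ_t [0,0]: t=0:+1/576 = 1/576
(3j)²=5/99 [(1 4 5; 0 0 0)], sign=-1
Σ_t [0,0]: t=0:+1/80640 = 1/80640
(3j)²=1/495 [(1 4 5; 1 -4 3)], sign=+1
⇒ 4πI² = 1/33
I = (-1)√(1/33/(4π)) = -0.04910640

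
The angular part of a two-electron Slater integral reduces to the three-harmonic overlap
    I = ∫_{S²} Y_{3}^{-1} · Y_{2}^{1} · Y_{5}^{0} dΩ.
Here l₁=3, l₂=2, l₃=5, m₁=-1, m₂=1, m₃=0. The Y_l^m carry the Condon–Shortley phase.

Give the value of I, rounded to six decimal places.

Checks pass: Σm=0; 10 even; l₃=5∈[1,5].
(2·3+1)(2·2+1)(2·5+1) = 385
Δ: 0! 6! 4! / 11! → 1/2310
sum: t=0:+1/144 = 1/144
3j²(3 2 5; 0 0 0) = Δ·Π!·Σ² = 10/231  (sign -1)
sum: t=0:+1/288 = 1/288
3j²(3 2 5; -1 1 0) = Δ·Π!·Σ² = 5/231  (sign -1)
combine: 4πI² = 385·10/231·5/231 = 250/693
take √, sign +1: I = 0.16943318

0.169433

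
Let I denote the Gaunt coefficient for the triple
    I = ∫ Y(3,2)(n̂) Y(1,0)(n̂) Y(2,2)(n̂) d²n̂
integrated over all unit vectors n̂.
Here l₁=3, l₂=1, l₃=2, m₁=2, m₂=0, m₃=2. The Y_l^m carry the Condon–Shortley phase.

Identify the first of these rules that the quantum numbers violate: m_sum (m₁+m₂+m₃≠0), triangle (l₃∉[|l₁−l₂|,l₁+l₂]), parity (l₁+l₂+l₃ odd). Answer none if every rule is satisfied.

azimuthal sum: 2 + 0 + 2 = 4  ✗
2 ≤ 2 ≤ 4 (triangle on l)
L = 3 + 1 + 2 = 6 (even)

m_sum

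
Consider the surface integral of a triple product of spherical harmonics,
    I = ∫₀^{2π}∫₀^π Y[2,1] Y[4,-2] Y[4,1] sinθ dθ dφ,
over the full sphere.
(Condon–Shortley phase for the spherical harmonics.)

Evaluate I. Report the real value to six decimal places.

0.127700

Rules hold: Σm=0, L=10 even, 2≤4≤6.
N = 5·9·9 = 405
Δ = 2!·2!·6!/11! = 1/13860
Racah Σ t=0..2: t=0:+1/192 t=1:−1/36 t=2:+1/192 = -5/288
⇒ 3j(2 4 4; 0 0 0)² = 20/693, sgn -1
Racah Σ t=0..1: t=0:+1/96 t=1:−1/240 = 1/160
⇒ 3j(2 4 4; 1 -2 1)² = 27/1540, sgn -1
4πI² = N·(3j₀)²·(3jₘ)² = 1215/5929
I = +1·√(0.204925/4π) = 0.12770047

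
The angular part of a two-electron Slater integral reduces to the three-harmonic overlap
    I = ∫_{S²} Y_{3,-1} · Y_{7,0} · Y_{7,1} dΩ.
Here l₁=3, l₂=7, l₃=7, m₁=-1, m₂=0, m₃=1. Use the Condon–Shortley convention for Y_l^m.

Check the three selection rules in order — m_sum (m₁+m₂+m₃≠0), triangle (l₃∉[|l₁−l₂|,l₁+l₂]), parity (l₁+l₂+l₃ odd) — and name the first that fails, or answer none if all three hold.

parity

azimuthal sum: -1 + 0 + 1 = 0  ✓
4 ≤ 7 ≤ 10 (triangle on l)  ✓
L = 3 + 7 + 7 = 17 (odd)  ✗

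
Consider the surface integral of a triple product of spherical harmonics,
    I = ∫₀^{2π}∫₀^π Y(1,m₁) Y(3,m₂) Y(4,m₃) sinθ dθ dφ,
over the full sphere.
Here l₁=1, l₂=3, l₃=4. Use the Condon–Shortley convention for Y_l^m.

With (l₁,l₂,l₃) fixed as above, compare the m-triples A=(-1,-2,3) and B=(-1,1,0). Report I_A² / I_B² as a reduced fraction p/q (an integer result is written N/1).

Shared (l₁,l₂,l₃)=(1,3,4): N and (l;000)² cancel in I_A²/I_B².
A: Δ = 0!·2!·6!/9! = 1/252; Racah Σ t=0..0: t=0:+1/240 = 1/240; ⇒ 3j(1 3 4; -1 -2 3)² = 1/12, sgn -1
B: Δ = 0!·2!·6!/9! = 1/252; Racah Σ t=0..0: t=0:+1/96 = 1/96; ⇒ 3j(1 3 4; -1 1 0)² = 1/42, sgn +1
I_A²/I_B² = (1/12)/(1/42) = 7/2

7/2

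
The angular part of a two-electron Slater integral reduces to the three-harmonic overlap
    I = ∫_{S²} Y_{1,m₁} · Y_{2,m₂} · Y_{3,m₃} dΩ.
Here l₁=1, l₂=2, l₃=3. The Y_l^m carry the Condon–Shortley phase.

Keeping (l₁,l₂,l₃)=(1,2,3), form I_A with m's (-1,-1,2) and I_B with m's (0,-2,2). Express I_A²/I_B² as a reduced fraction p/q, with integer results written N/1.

2/1

Same 1,2,3: normalisation and zero-m 3j drop out of the ratio.
A: Δ: 0! 2! 4! / 7! → 1/105; sum: t=0:+1/12 = 1/12; 3j²(1 2 3; -1 -1 2) = Δ·Π!·Σ² = 2/21  (sign -1)
B: Δ: 0! 2! 4! / 7! → 1/105; sum: t=0:+1/24 = 1/24; 3j²(1 2 3; 0 -2 2) = Δ·Π!·Σ² = 1/21  (sign -1)
I_A²/I_B² = (2/21)/(1/21) = 2/1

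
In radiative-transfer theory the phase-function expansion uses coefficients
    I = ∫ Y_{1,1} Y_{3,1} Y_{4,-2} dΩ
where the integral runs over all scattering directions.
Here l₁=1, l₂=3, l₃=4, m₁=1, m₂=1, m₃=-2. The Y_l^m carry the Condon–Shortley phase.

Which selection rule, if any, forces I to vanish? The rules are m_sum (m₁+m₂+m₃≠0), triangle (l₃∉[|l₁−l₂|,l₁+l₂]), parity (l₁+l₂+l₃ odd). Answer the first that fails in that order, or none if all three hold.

none

azimuthal sum: 1 + 1 − 2 = 0  ✓
2 ≤ 4 ≤ 4 (triangle on l)  ✓
L = 1 + 3 + 4 = 8 (even)  ✓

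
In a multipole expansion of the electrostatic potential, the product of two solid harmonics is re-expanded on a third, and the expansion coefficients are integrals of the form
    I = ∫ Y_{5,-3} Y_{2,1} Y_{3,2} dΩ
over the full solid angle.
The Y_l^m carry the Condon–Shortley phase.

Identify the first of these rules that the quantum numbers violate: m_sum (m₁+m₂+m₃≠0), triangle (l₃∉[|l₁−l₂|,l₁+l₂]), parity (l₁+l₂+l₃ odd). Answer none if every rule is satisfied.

azimuthal sum: -3 + 1 + 2 = 0  ✓
3 ≤ 3 ≤ 7 (triangle on l)  ✓
L = 5 + 2 + 3 = 10 (even)  ✓

none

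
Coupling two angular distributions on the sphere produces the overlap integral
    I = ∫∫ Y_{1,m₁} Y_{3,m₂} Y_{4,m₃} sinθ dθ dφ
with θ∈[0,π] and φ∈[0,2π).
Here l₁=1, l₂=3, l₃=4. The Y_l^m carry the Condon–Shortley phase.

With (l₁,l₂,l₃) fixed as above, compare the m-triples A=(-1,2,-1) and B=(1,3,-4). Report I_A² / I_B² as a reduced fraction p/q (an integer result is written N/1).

Same 1,3,4: normalisation and zero-m 3j drop out of the ratio.
A: Δ: 0! 2! 6! / 9! → 1/252; sum: t=0:+1/240 = 1/240; 3j²(1 3 4; -1 2 -1) = Δ·Π!·Σ² = 1/84  (sign -1)
B: Δ: 0! 2! 6! / 9! → 1/252; sum: t=0:+1/1440 = 1/1440; 3j²(1 3 4; 1 3 -4) = Δ·Π!·Σ² = 1/9  (sign +1)
I_A²/I_B² = (1/84)/(1/9) = 3/28

3/28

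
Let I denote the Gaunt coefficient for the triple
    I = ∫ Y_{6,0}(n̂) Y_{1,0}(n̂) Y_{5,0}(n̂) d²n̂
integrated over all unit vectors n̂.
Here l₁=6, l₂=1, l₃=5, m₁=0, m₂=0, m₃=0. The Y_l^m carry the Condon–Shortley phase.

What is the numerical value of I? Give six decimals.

0.245154

m-sum 0 ✓  L=12 even ✓  5≤5≤7 ✓
Π(2lᵢ+1) = 13×3×11 = 429
triangle coeff Δ(6,1,5) = 1/858
Σ_t [1,1]: t=1:−1/14400 = -1/14400
(3j)²=6/143 [(6 1 5; 0 0 0)], sign=+1
(m-triple is (0,0,0) — same symbol as above.)
⇒ 4πI² = 108/143
I = (+1)√(108/143/(4π)) = 0.24515397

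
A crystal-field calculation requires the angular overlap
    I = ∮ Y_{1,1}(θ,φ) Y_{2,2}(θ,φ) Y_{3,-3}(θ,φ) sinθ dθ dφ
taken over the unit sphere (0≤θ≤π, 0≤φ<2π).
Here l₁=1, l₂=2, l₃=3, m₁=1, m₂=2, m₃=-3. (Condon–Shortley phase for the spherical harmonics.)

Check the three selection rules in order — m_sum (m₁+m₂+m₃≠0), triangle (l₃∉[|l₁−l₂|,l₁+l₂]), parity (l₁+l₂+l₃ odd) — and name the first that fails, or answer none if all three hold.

Σmᵢ = 0  ✓
l₃∈[|l₁−l₂|,l₁+l₂]=[1,3], have l₃=3  ✓
Σlᵢ = 6 ⇒ even  ✓

none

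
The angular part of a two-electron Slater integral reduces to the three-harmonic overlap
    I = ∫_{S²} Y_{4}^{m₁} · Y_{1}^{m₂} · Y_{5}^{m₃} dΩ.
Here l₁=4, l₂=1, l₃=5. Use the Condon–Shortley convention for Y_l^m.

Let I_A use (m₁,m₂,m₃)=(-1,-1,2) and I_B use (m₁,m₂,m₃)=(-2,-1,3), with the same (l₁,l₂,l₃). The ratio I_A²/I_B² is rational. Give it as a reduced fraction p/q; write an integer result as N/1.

3/4

Shared (l₁,l₂,l₃)=(4,1,5): N and (l;000)² cancel in I_A²/I_B².
A: Δ = 0!·8!·2!/11! = 1/495; Racah Σ t=0..0: t=0:+1/1440 = 1/1440; ⇒ 3j(4 1 5; -1 -1 2)² = 7/165, sgn -1
B: Δ = 0!·8!·2!/11! = 1/495; Racah Σ t=0..0: t=0:+1/2880 = 1/2880; ⇒ 3j(4 1 5; -2 -1 3)² = 28/495, sgn +1
I_A²/I_B² = (7/165)/(28/495) = 3/4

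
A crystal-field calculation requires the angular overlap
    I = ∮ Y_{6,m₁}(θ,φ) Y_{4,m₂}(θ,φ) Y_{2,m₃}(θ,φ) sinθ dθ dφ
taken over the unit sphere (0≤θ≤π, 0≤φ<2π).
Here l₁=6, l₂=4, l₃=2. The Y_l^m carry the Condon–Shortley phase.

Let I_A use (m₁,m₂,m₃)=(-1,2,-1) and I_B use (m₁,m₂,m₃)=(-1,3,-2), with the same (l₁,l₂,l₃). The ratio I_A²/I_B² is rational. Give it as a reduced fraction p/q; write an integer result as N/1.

Same 6,4,2: normalisation and zero-m 3j drop out of the ratio.
A: Δ: 8! 4! 0! / 13! → 1/6435; sum: t=6:+1/8640 = 1/8640; 3j²(6 4 2; -1 2 -1) = Δ·Π!·Σ² = 14/1287  (sign -1)
B: Δ: 8! 4! 0! / 13! → 1/6435; sum: t=7:−1/120960 = -1/120960; 3j²(6 4 2; -1 3 -2) = Δ·Π!·Σ² = 1/1287  (sign -1)
I_A²/I_B² = (14/1287)/(1/1287) = 14/1

14/1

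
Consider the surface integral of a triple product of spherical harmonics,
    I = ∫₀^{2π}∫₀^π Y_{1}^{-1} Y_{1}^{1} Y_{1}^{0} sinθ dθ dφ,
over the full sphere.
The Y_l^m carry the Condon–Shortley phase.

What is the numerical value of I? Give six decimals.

l₁+l₂+l₃=3 is odd: 3j(l;000)=0 ⇒ I=0

0.000000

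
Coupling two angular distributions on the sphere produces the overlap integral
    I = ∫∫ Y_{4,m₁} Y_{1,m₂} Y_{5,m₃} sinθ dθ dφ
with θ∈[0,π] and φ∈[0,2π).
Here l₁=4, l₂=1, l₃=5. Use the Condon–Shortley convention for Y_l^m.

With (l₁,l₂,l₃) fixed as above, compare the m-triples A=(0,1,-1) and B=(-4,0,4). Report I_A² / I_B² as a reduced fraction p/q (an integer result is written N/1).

Shared (l₁,l₂,l₃)=(4,1,5): N and (l;000)² cancel in I_A²/I_B².
A: Δ = 0!·8!·2!/11! = 1/495; Racah Σ t=0..0: t=0:+1/1152 = 1/1152; ⇒ 3j(4 1 5; 0 1 -1)² = 1/33, sgn +1
B: Δ = 0!·8!·2!/11! = 1/495; Racah Σ t=0..0: t=0:+1/40320 = 1/40320; ⇒ 3j(4 1 5; -4 0 4)² = 1/55, sgn -1
I_A²/I_B² = (1/33)/(1/55) = 5/3

5/3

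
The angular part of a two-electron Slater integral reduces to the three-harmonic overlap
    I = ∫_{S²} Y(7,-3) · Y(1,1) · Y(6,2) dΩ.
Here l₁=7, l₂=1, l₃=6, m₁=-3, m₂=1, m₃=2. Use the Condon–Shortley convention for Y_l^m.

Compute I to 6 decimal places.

Checks pass: Σm=0; 14 even; l₃=6∈[6,8].
(2·7+1)(2·1+1)(2·6+1) = 585
Δ: 2! 12! 0! / 15! → 1/1365
sum: t=1:−1/518400 = -1/518400
3j²(7 1 6; 0 0 0) = Δ·Π!·Σ² = 7/195  (sign -1)
sum: t=2:+1/1935360 = 1/1935360
3j²(7 1 6; -3 1 2) = Δ·Π!·Σ² = 3/91  (sign +1)
combine: 4πI² = 585·7/195·3/91 = 9/13
take √, sign -1: I = -0.23471705

-0.234717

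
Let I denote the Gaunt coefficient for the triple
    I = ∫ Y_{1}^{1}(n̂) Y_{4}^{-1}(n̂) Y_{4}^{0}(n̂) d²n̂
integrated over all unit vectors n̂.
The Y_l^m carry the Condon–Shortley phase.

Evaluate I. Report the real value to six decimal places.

0.000000

l₁+l₂+l₃=9 is odd: 3j(l;000)=0 ⇒ I=0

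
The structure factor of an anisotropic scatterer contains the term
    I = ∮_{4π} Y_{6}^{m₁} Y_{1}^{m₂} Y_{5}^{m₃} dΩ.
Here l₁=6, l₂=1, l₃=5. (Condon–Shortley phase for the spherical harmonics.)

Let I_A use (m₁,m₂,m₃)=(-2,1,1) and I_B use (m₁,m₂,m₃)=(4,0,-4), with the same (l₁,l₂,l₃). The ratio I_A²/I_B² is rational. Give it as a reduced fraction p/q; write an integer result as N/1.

l's match ⇒ only the (l;m) 3-j factors differ between A and B.
A: triangle coeff Δ(6,1,5) = 1/858; Σ_t [2,2]: t=2:+1/34560 = 1/34560; (3j)²=14/429 [(6 1 5; -2 1 1)], sign=+1
B: triangle coeff Δ(6,1,5) = 1/858; Σ_t [1,1]: t=1:−1/362880 = -1/362880; (3j)²=10/429 [(6 1 5; 4 0 -4)], sign=+1
I_A²/I_B² = (14/429)/(10/429) = 7/5

7/5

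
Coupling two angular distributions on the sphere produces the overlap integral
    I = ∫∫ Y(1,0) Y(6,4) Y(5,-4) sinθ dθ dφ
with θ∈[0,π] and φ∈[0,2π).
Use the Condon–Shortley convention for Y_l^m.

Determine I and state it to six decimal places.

m-sum 0 ✓  L=12 even ✓  5≤5≤7 ✓
Π(2lᵢ+1) = 3×13×11 = 429
triangle coeff Δ(1,6,5) = 1/858
Σ_t [1,1]: t=1:−1/14400 = -1/14400
(3j)²=6/143 [(1 6 5; 0 0 0)], sign=+1
Σ_t [1,1]: t=1:−1/362880 = -1/362880
(3j)²=10/429 [(1 6 5; 0 4 -4)], sign=+1
⇒ 4πI² = 60/143
I = (+1)√(60/143/(4π)) = 0.18272698

0.182727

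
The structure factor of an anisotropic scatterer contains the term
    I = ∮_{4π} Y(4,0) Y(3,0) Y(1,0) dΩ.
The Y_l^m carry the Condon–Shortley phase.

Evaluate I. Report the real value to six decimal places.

0.246233

Checks pass: Σm=0; 8 even; l₃=1∈[1,7].
(2·4+1)(2·3+1)(2·1+1) = 189
Δ: 6! 2! 0! / 9! → 1/252
sum: t=3:−1/36 = -1/36
3j²(4 3 1; 0 0 0) = Δ·Π!·Σ² = 4/63  (sign +1)
(m-triple is (0,0,0) — same symbol as above.)
combine: 4πI² = 189·4/63·4/63 = 16/21
take √, sign +1: I = 0.24623252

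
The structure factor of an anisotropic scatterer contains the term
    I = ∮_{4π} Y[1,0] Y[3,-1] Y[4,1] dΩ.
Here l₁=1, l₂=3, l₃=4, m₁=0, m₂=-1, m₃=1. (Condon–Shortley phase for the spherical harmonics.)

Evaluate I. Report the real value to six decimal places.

Checks pass: Σm=0; 8 even; l₃=4∈[2,4].
(2·1+1)(2·3+1)(2·4+1) = 189
Δ: 0! 2! 6! / 9! → 1/252
sum: t=0:+1/36 = 1/36
3j²(1 3 4; 0 0 0) = Δ·Π!·Σ² = 4/63  (sign +1)
sum: t=0:+1/48 = 1/48
3j²(1 3 4; 0 -1 1) = Δ·Π!·Σ² = 5/84  (sign -1)
combine: 4πI² = 189·4/63·5/84 = 5/7
take √, sign -1: I = -0.23841361

-0.238414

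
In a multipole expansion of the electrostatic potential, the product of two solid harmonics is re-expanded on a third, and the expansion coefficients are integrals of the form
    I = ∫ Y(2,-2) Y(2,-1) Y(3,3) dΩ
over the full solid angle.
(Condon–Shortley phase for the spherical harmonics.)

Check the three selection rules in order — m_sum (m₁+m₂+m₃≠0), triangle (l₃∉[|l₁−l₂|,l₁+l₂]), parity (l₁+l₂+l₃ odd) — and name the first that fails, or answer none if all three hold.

parity

azimuthal sum: -2 − 1 + 3 = 0  ✓
0 ≤ 3 ≤ 4 (triangle on l)  ✓
L = 2 + 2 + 3 = 7 (odd)  ✗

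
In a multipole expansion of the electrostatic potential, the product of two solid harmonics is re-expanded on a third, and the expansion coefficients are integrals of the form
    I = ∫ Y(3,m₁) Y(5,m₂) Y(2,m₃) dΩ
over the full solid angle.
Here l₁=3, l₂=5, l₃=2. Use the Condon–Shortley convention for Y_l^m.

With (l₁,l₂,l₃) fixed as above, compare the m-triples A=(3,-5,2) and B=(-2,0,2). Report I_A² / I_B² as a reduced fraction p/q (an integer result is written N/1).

Shared (l₁,l₂,l₃)=(3,5,2): N and (l;000)² cancel in I_A²/I_B².
A: Δ = 6!·0!·4!/11! = 1/2310; Racah Σ t=0..0: t=0:+1/17280 = 1/17280; ⇒ 3j(3 5 2; 3 -5 2)² = 1/11, sgn +1
B: Δ = 6!·0!·4!/11! = 1/2310; Racah Σ t=5..5: t=5:−1/2880 = -1/2880; ⇒ 3j(3 5 2; -2 0 2)² = 1/462, sgn -1
I_A²/I_B² = (1/11)/(1/462) = 42/1

42/1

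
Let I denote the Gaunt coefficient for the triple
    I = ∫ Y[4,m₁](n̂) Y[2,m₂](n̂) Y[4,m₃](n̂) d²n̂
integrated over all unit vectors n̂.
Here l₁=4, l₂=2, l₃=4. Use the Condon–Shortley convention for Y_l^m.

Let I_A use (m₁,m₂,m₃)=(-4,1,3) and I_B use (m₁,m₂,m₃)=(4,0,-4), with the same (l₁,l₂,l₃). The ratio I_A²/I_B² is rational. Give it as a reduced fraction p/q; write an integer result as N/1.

Shared (l₁,l₂,l₃)=(4,2,4): N and (l;000)² cancel in I_A²/I_B².
A: Δ = 2!·6!·2!/11! = 1/13860; Racah Σ t=2..2: t=2:+1/1440 = 1/1440; ⇒ 3j(4 2 4; -4 1 3)² = 7/165, sgn -1
B: Δ = 2!·6!·2!/11! = 1/13860; Racah Σ t=0..0: t=0:+1/2880 = 1/2880; ⇒ 3j(4 2 4; 4 0 -4)² = 28/495, sgn +1
I_A²/I_B² = (7/165)/(28/495) = 3/4

3/4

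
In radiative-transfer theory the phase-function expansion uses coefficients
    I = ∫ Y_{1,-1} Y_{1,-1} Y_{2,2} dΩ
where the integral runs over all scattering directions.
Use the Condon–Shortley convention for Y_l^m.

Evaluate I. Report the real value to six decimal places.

Checks pass: Σm=0; 4 even; l₃=2∈[0,2].
(2·1+1)(2·1+1)(2·2+1) = 45
Δ: 0! 2! 2! / 5! → 1/30
sum: t=0:+1/1 = 1/1
3j²(1 1 2; 0 0 0) = Δ·Π!·Σ² = 2/15  (sign +1)
sum: t=0:+1/4 = 1/4
3j²(1 1 2; -1 -1 2) = Δ·Π!·Σ² = 1/5  (sign +1)
combine: 4πI² = 45·2/15·1/5 = 6/5
take √, sign +1: I = 0.30901936

0.309019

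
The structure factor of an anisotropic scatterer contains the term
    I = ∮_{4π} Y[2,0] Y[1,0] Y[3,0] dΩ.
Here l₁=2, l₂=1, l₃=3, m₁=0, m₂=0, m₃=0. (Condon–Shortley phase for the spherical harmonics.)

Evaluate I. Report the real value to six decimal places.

0.247767

m-sum 0 ✓  L=6 even ✓  1≤3≤3 ✓
Π(2lᵢ+1) = 5×3×7 = 105
triangle coeff Δ(2,1,3) = 1/105
Σ_t [0,0]: t=0:+1/4 = 1/4
(3j)²=3/35 [(2 1 3; 0 0 0)], sign=-1
(m-triple is (0,0,0) — same symbol as above.)
⇒ 4πI² = 27/35
I = (+1)√(27/35/(4π)) = 0.24776670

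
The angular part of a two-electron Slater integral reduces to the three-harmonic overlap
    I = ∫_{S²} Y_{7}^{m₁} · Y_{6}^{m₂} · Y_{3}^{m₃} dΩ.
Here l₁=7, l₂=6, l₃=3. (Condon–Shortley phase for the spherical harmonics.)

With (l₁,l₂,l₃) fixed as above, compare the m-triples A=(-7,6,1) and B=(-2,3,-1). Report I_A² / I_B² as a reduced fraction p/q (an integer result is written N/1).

Same 7,6,3: normalisation and zero-m 3j drop out of the ratio.
A: Δ: 10! 4! 2! / 17! → 1/2042040; sum: t=10:+1/174182400 = 1/174182400; 3j²(7 6 3; -7 6 1) = Δ·Π!·Σ² = 11/340  (sign +1)
B: Δ: 10! 4! 2! / 17! → 1/2042040; sum: t=7:−1/241920 t=8:+1/483840 t=9:−1/17418240 = -37/17418240; 3j²(7 6 3; -2 3 -1) = Δ·Π!·Σ² = 1369/136136  (sign -1)
I_A²/I_B² = (11/340)/(1369/136136) = 22022/6845

22022/6845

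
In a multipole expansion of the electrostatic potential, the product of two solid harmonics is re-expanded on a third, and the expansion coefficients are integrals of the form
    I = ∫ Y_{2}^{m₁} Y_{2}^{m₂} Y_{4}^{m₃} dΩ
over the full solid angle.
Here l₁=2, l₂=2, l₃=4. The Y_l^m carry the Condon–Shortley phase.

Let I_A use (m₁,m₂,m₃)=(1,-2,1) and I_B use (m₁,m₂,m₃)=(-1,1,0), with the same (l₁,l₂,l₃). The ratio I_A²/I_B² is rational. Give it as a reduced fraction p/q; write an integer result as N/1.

l's match ⇒ only the (l;m) 3-j factors differ between A and B.
A: triangle coeff Δ(2,2,4) = 1/630; Σ_t [0,0]: t=0:+1/144 = 1/144; (3j)²=1/126 [(2 2 4; 1 -2 1)], sign=-1
B: triangle coeff Δ(2,2,4) = 1/630; Σ_t [0,0]: t=0:+1/36 = 1/36; (3j)²=8/315 [(2 2 4; -1 1 0)], sign=+1
I_A²/I_B² = (1/126)/(8/315) = 5/16

5/16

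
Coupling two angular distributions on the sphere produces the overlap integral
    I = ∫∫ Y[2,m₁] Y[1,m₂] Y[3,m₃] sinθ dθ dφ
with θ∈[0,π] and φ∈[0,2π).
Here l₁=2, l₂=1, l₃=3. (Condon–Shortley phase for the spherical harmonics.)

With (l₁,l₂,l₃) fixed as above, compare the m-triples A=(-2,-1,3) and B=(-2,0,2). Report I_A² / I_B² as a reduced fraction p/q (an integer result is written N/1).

3/1

l's match ⇒ only the (l;m) 3-j factors differ between A and B.
A: triangle coeff Δ(2,1,3) = 1/105; Σ_t [0,0]: t=0:+1/48 = 1/48; (3j)²=1/7 [(2 1 3; -2 -1 3)], sign=+1
B: triangle coeff Δ(2,1,3) = 1/105; Σ_t [0,0]: t=0:+1/24 = 1/24; (3j)²=1/21 [(2 1 3; -2 0 2)], sign=-1
I_A²/I_B² = (1/7)/(1/21) = 3/1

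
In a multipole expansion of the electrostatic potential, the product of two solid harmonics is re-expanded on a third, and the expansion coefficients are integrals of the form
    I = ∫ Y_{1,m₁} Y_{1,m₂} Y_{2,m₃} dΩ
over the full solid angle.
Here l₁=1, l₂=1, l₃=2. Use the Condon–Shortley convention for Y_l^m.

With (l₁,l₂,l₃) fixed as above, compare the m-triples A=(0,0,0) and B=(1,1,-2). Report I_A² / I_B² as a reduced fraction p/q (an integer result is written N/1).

2/3

l's match ⇒ only the (l;m) 3-j factors differ between A and B.
A: triangle coeff Δ(1,1,2) = 1/30; Σ_t [0,0]: t=0:+1/1 = 1/1; (3j)²=2/15 [(1 1 2; 0 0 0)], sign=+1
B: triangle coeff Δ(1,1,2) = 1/30; Σ_t [0,0]: t=0:+1/4 = 1/4; (3j)²=1/5 [(1 1 2; 1 1 -2)], sign=+1
I_A²/I_B² = (2/15)/(1/5) = 2/3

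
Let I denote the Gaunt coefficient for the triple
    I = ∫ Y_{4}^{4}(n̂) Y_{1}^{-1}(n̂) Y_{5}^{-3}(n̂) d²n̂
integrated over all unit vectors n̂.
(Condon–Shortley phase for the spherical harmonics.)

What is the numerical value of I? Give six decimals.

Checks pass: Σm=0; 10 even; l₃=5∈[3,5].
(2·4+1)(2·1+1)(2·5+1) = 297
Δ: 0! 8! 2! / 11! → 1/495
sum: t=0:+1/576 = 1/576
3j²(4 1 5; 0 0 0) = Δ·Π!·Σ² = 5/99  (sign -1)
sum: t=0:+1/80640 = 1/80640
3j²(4 1 5; 4 -1 -3) = Δ·Π!·Σ² = 1/495  (sign +1)
combine: 4πI² = 297·5/99·1/495 = 1/33
take √, sign -1: I = -0.04910640

-0.049106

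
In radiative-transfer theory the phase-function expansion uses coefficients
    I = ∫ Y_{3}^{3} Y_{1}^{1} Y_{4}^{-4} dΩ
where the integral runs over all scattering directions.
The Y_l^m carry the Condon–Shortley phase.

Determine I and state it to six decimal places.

0.325735

m-sum 0 ✓  L=8 even ✓  2≤4≤4 ✓
Π(2lᵢ+1) = 7×3×9 = 189
triangle coeff Δ(3,1,4) = 1/252
Σ_t [0,0]: t=0:+1/36 = 1/36
(3j)²=4/63 [(3 1 4; 0 0 0)], sign=+1
Σ_t [0,0]: t=0:+1/1440 = 1/1440
(3j)²=1/9 [(3 1 4; 3 1 -4)], sign=+1
⇒ 4πI² = 4/3
I = (+1)√(4/3/(4π)) = 0.32573501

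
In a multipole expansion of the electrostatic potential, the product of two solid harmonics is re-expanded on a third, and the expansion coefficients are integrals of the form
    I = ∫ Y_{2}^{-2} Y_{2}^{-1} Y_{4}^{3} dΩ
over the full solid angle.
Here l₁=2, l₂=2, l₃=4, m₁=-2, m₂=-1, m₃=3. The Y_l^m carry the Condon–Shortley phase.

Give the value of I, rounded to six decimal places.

Checks pass: Σm=0; 8 even; l₃=4∈[0,4].
(2·2+1)(2·2+1)(2·4+1) = 225
Δ: 0! 4! 4! / 9! → 1/630
sum: t=0:+1/16 = 1/16
3j²(2 2 4; 0 0 0) = Δ·Π!·Σ² = 2/35  (sign +1)
sum: t=0:+1/144 = 1/144
3j²(2 2 4; -2 -1 3) = Δ·Π!·Σ² = 1/18  (sign -1)
combine: 4πI² = 225·2/35·1/18 = 5/7
take √, sign -1: I = -0.23841361

-0.238414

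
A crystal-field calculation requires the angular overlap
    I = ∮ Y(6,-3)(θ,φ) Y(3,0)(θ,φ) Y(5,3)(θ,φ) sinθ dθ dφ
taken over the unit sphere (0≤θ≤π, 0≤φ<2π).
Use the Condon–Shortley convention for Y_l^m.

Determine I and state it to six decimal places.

Checks pass: Σm=0; 14 even; l₃=5∈[3,9].
(2·6+1)(2·3+1)(2·5+1) = 1001
Δ: 4! 8! 2! / 15! → 1/675675
sum: t=1:−1/8640 t=2:+1/2304 t=3:−1/8640 = 7/34560
3j²(6 3 5; 0 0 0) = Δ·Π!·Σ² = 7/429  (sign -1)
sum: t=1:−1/483840 t=2:+1/20160 t=3:−1/17280 = -1/96768
3j²(6 3 5; -3 0 3) = Δ·Π!·Σ² = 1/1001  (sign -1)
combine: 4πI² = 1001·7/429·1/1001 = 7/429
take √, sign +1: I = 0.03603425

0.036034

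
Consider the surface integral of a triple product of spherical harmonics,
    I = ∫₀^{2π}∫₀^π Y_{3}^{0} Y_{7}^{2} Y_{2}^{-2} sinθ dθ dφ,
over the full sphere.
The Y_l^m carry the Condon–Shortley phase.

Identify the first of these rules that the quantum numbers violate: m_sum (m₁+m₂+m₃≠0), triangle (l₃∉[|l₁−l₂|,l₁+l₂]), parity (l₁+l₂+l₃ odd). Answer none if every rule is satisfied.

azimuthal sum: 0 + 2 − 2 = 0  ✓
4 ≤ 2 ≤ 10 (triangle on l)  ✗
L = 3 + 7 + 2 = 12 (even)

triangle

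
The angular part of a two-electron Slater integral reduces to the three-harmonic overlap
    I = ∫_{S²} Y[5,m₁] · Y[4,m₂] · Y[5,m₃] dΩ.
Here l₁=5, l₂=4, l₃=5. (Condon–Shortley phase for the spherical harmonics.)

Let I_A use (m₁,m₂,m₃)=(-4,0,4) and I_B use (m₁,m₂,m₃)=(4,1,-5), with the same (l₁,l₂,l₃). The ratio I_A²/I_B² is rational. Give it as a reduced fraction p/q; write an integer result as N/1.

1/2

Shared (l₁,l₂,l₃)=(5,4,5): N and (l;000)² cancel in I_A²/I_B².
A: Δ = 4!·6!·4!/15! = 1/3153150; Racah Σ t=3..4: t=3:−1/25920 t=4:+1/69120 = -1/41472; ⇒ 3j(5 4 5; -4 0 4)² = 2/143, sgn +1
B: Δ = 4!·6!·4!/15! = 1/3153150; Racah Σ t=1..1: t=1:−1/103680 = -1/103680; ⇒ 3j(5 4 5; 4 1 -5)² = 4/143, sgn -1
I_A²/I_B² = (2/143)/(4/143) = 1/2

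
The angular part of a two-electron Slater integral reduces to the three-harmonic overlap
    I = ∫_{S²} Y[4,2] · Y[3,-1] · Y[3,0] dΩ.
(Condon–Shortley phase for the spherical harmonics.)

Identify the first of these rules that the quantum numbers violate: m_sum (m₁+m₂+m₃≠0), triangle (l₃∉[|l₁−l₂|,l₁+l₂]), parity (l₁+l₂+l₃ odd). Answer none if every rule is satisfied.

m_sum

azimuthal sum: 2 − 1 + 0 = 1  ✗
1 ≤ 3 ≤ 7 (triangle on l)
L = 4 + 3 + 3 = 10 (even)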